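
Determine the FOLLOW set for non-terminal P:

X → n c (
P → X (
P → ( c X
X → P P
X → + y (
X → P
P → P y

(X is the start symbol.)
{ $, '(', '+', 'n', 'y' }

In X → P P: P is followed by P, add FIRST(P) \ {ε} = { '(', '+', 'n' }
In X → P P: P is at the end, add FOLLOW(X)
In X → P: P is at the end, add FOLLOW(X)
In P → P y: P is followed by y, add FIRST(y) \ {ε} = { 'y' }

The FOLLOW sets referred to above (computed the same way, to a fixed point):
  FOLLOW(X) = { $, '(', '+', 'n', 'y' }

Taking the union: FOLLOW(P) = { $, '(', '+', 'n', 'y' }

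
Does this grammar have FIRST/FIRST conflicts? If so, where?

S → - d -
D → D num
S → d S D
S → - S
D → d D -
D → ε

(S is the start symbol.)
A FIRST/FIRST conflict occurs when two productions N → α and N → β for the same non-terminal have FIRST(α) ∩ FIRST(β) ≠ ∅ (with ε ∈ FIRST of a nullable right-hand side, so two nullable alternatives also conflict).

FIRST sets of the non-terminals at (or reachable through a nullable prefix from) the front of some alternative:
  FIRST(D) = { 'd', 'num', ε }

Productions for S:
  S → - d -: FIRST = { '-' }
  S → d S D: FIRST = { 'd' }
  S → - S: FIRST = { '-' }
Productions for D:
  D → D num: FIRST = { 'd', 'num' }
  D → d D -: FIRST = { 'd' }
  D → ε: FIRST = { ε }

Conflict for S: S → - d - and S → - S
  Overlap: { '-' }
Conflict for D: D → D num and D → d D -
  Overlap: { 'd' }

Answer: Yes. S → '-' d '-' / S → '-' S on { '-' }; D → D num / D → d D '-' on { 'd' }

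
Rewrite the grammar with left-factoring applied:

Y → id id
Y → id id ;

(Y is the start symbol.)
Y → id id Y'
Y' → ε
Y' → ;

Left-factoring transforms A → αβ₁ | αβ₂ into A → αA' and A' → β₁ | β₂
(α is the longest common prefix among the alternatives). Repeat until
no nonterminal has two alternatives with a common prefix.

Round 1: Y has alternatives sharing prefix 'id id'. Introduce Y': Y → id id Y'
  Add: Y' → ε
  Add: Y' → ;

No remaining common prefixes — done.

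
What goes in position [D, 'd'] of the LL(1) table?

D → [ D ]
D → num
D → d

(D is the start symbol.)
D → d

To find M[D, 'd'], we find productions for D where 'd' is in the predict set (PREDICT(N → α) = (FIRST(α) \ {ε}) ∪ (FOLLOW(N) if α ⇒* ε)).

D → [ D ]: PREDICT = { '[' }
D → num: PREDICT = { 'num' }
D → d: PREDICT = { 'd' }
  'd' is in predict set, so this production goes in M[D, 'd']

M[D, 'd'] = D → d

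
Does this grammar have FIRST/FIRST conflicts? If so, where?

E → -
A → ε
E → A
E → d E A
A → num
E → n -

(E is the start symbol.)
No FIRST/FIRST conflicts.

A FIRST/FIRST conflict occurs when two productions N → α and N → β for the same non-terminal have FIRST(α) ∩ FIRST(β) ≠ ∅ (with ε ∈ FIRST of a nullable right-hand side, so two nullable alternatives also conflict).

FIRST sets of the non-terminals at (or reachable through a nullable prefix from) the front of some alternative:
  FIRST(A) = { 'num', ε }

Productions for E:
  E → -: FIRST = { '-' }
  E → A: FIRST = { 'num', ε }
  E → d E A: FIRST = { 'd' }
  E → n -: FIRST = { 'n' }
Productions for A:
  A → ε: FIRST = { ε }
  A → num: FIRST = { 'num' }

All alternatives of each non-terminal have pairwise disjoint FIRST sets.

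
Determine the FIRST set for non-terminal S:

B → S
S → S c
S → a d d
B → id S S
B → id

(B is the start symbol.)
To compute FIRST(S), examine every production with S on the left-hand side, reading each right-hand side left to right until a non-nullable symbol is reached.

From S → S c:
  - S is the symbol being defined: contributes nothing new
    S is not nullable, so stop
From S → a d d:
  - a is a terminal: add 'a' and stop

Collecting: FIRST(S) = { 'a' }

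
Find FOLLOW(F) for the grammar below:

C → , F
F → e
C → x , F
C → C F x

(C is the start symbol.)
{ $, 'e', 'x' }

In C → , F: F is at the end, add FOLLOW(C)
In C → x , F: F is at the end, add FOLLOW(C)
In C → C F x: F is followed by x, add FIRST(x) \ {ε} = { 'x' }

The FOLLOW sets referred to above (computed the same way, to a fixed point):
  FOLLOW(C) = { $, 'e' }

Taking the union: FOLLOW(F) = { $, 'e', 'x' }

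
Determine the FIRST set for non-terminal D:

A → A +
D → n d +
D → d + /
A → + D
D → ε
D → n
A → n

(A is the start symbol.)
To compute FIRST(D), examine every production with D on the left-hand side, reading each right-hand side left to right until a non-nullable symbol is reached.

From D → n d +:
  - n is a terminal: add 'n' and stop
From D → d + /:
  - d is a terminal: add 'd' and stop
From D → ε:
  - ε-production, so ε ∈ FIRST(D)
From D → n:
  - n is a terminal: add 'n' and stop

Collecting: FIRST(D) = { 'd', 'n', ε }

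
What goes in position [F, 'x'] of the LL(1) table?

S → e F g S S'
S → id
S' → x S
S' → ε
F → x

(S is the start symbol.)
To find M[F, 'x'], we find productions for F where 'x' is in the predict set (PREDICT(N → α) = (FIRST(α) \ {ε}) ∪ (FOLLOW(N) if α ⇒* ε)).

F → x: PREDICT = { 'x' }
  'x' is in predict set, so this production goes in M[F, 'x']

M[F, 'x'] = F → x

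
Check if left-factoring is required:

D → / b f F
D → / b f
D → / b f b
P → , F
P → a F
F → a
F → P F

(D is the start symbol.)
Yes, D has productions with common prefix '/ b f'

Left-factoring is needed when two productions for the same non-terminal
share a common prefix on the right-hand side.

Productions for D:
  D → / b f F
  D → / b f
  D → / b f b
Productions for P:
  P → , F
  P → a F
Productions for F:
  F → a
  F → P F

Found common prefix '/ b f' in productions for D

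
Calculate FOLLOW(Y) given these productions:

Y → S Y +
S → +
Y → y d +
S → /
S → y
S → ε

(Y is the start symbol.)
Y is the start symbol, so $ ∈ FOLLOW(Y).
In Y → S Y +: Y is followed by '+', add FIRST('+') \ {ε} = { '+' }

Taking the union: FOLLOW(Y) = { $, '+' }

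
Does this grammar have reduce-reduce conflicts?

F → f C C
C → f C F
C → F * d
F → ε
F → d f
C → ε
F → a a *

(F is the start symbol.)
Yes — I4: [C → .] vs [F → .]; I5: [C → .] vs [F → .]; I7: [C → .] vs [F → .]; I8: [C → .] vs [F → .]

A reduce-reduce conflict occurs when an LR(0) state has two complete items [A → α .] and [B → β .] — both call for a reduction, and with no lookahead the parser cannot choose between them.

Augment with F' → F and build the canonical LR(0) collection (I0 = CLOSURE({[F' → . F]}), then GOTO on every symbol after a dot until no new states appear). It has 16 states:
  I0: { [F → . a a *], [F → . d f], [F → . f C C], [F → .], [F' → . F] }  — shift, reduce
  I1: { [F' → F .] }  — accept
  I2: { [F → a . a *] }  — shift
  I3: { [F → d . f] }  — shift
  I4: { [C → . F * d], [C → . f C F], [C → .], [F → . a a *], [F → . d f], [F → . f C C], [F → .], [F → f . C C] }  — shift, 2 reduces
  I5: { [C → . F * d], [C → . f C F], [C → .], [F → . a a *], [F → . d f], [F → . f C C], [F → .], [F → f C . C] }  — shift, 2 reduces
  I6: { [C → F . * d] }  — shift
  I7: { [C → . F * d], [C → . f C F], [C → .], [C → f . C F], [F → . a a *], [F → . d f], [F → . f C C], [F → .], [F → f . C C] }  — shift, 2 reduces
  I8: { [C → . F * d], [C → . f C F], [C → .], [C → f C . F], [F → . a a *], [F → . d f], [F → . f C C], [F → .], [F → f C . C] }  — shift, 2 reduces
  I9: { [F → f C C .] }  — reduce
  I10: { [C → F . * d], [C → f C F .] }  — shift, reduce
  I11: { [C → F * . d] }  — shift
  I12: { [C → F * d .] }  — reduce
  I13: { [F → d f .] }  — reduce
  I14: { [F → a a . *] }  — shift
  I15: { [F → a a * .] }  — reduce

I4 contains complete items [C → .], [F → .] — reduce-reduce conflict.
I5 contains complete items [C → .], [F → .] — reduce-reduce conflict.
I7 contains complete items [C → .], [F → .] — reduce-reduce conflict.
I8 contains complete items [C → .], [F → .] — reduce-reduce conflict.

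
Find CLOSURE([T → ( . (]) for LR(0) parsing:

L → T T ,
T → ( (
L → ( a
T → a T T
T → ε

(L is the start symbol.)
Start with: [T → ( . (]
The dot precedes the terminal '(', so nothing is added.

CLOSURE = { [T → ( . (] }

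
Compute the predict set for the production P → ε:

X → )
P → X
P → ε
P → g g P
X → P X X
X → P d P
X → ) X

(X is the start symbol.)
{ $, ')', 'd', 'g' }

PREDICT(P → ε) = (FIRST(RHS) \ {ε}) ∪ (FOLLOW(P) if ε ∈ FIRST(RHS), i.e. RHS ⇒* ε)
The right-hand side is ε (FIRST(ε) = { ε }), so the predict set is FOLLOW(P) = { $, ')', 'd', 'g' }
PREDICT(P → ε) = { $, ')', 'd', 'g' }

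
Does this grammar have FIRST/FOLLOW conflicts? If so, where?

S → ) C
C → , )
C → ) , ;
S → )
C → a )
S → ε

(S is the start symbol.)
A FIRST/FOLLOW conflict occurs when a non-terminal N has a nullable alternative N → β (β ⇒* ε) and another alternative N → α with FIRST(α) ∩ FOLLOW(N) ≠ ∅: on such a lookahead the parser cannot decide between expanding α and letting N vanish via β.

Nullable non-terminals: S.

S: nullable alternative(s) S → ε; FOLLOW(S) = { $ }
  S → ) C: FIRST \ {ε} = { ')' } — disjoint from FOLLOW(S)
  S → ): FIRST \ {ε} = { ')' } — disjoint from FOLLOW(S)
  S → ε: FIRST \ {ε} = { } — this is the only nullable alternative, skip

C has no nullable alternative, so no FIRST/FOLLOW check is needed there.

No FIRST/FOLLOW conflicts found.

Answer: No FIRST/FOLLOW conflicts.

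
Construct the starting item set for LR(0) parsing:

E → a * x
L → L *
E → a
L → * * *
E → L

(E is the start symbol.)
First, augment the grammar with E' → E
I₀ = CLOSURE({ [E' → . E] }):
  [E' → . E] has the dot before E: add [E → . a * x], [E → . a], [E → . L]
  [E → . L] has the dot before L: add [L → . L *], [L → . * * *]
No further items can be added.

I₀ = { [E → . L], [E → . a * x], [E → . a], [E' → . E], [L → . * * *], [L → . L *] }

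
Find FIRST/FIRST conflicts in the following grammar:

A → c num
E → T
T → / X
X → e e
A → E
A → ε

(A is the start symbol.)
No FIRST/FIRST conflicts.

A FIRST/FIRST conflict occurs when two productions N → α and N → β for the same non-terminal have FIRST(α) ∩ FIRST(β) ≠ ∅ (with ε ∈ FIRST of a nullable right-hand side, so two nullable alternatives also conflict).

FIRST sets of the non-terminals at (or reachable through a nullable prefix from) the front of some alternative:
  FIRST(E) = { '/' }

Productions for A:
  A → c num: FIRST = { 'c' }
  A → E: FIRST = { '/' }
  A → ε: FIRST = { ε }
E, T, X have only one production, so no FIRST/FIRST conflict is possible there.

All alternatives of each non-terminal have pairwise disjoint FIRST sets.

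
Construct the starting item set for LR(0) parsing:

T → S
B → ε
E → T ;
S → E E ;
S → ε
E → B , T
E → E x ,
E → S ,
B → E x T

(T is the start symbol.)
{ [B → . E x T], [B → .], [E → . B , T], [E → . E x ,], [E → . S ,], [E → . T ;], [S → . E E ;], [S → .], [T → . S], [T' → . T] }

First, augment the grammar with T' → T
I₀ = CLOSURE({ [T' → . T] }):
  [T' → . T] has the dot before T: add [T → . S]
  [T → . S] has the dot before S: add [S → . E E ;], [S → .]
  [S → . E E ;] has the dot before E: add [E → . T ;], [E → . B , T], [E → . E x ,], [E → . S ,]
  [E → . B , T] has the dot before B: add [B → .], [B → . E x T]
No further items can be added.

I₀ = { [B → . E x T], [B → .], [E → . B , T], [E → . E x ,], [E → . S ,], [E → . T ;], [S → . E E ;], [S → .], [T → . S], [T' → . T] }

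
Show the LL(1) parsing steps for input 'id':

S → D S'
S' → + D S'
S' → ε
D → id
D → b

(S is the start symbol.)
LL(1) parsing maintains a stack (initially the start symbol over $) and the input. At each step: if the stack top is a terminal, match it against the current input token; if it is a non-terminal N, replace it with the RHS of M[N, lookahead] (the unique production whose predict set contains the lookahead).

Stack is shown with the top on the left.

Stack    Input  Action
----------------------
S $      id $   output S → D S'
D S' $   id $   output D → id
id S' $  id $   match 'id'
S' $     $      output S' → ε
$        $      accept

The string is accepted.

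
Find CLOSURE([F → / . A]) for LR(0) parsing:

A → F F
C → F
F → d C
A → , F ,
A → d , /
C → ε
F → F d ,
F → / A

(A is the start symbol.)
Start with: [F → / . A]
  [F → / . A] has the dot before A: add [A → . F F], [A → . , F ,], [A → . d , /]
  [A → . F F] has the dot before F: add [F → . d C], [F → . F d ,], [F → . / A]
No further items can be added.

CLOSURE = { [A → . , F ,], [A → . F F], [A → . d , /], [F → . / A], [F → . F d ,], [F → . d C], [F → / . A] }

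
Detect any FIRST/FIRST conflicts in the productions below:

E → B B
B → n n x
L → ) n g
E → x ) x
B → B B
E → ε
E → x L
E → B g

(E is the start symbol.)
A FIRST/FIRST conflict occurs when two productions N → α and N → β for the same non-terminal have FIRST(α) ∩ FIRST(β) ≠ ∅ (with ε ∈ FIRST of a nullable right-hand side, so two nullable alternatives also conflict).

FIRST sets of the non-terminals at (or reachable through a nullable prefix from) the front of some alternative:
  FIRST(B) = { 'n' }

Productions for E:
  E → B B: FIRST = { 'n' }
  E → x ) x: FIRST = { 'x' }
  E → ε: FIRST = { ε }
  E → x L: FIRST = { 'x' }
  E → B g: FIRST = { 'n' }
Productions for B:
  B → n n x: FIRST = { 'n' }
  B → B B: FIRST = { 'n' }
L has only one production, so no FIRST/FIRST conflict is possible there.

Conflict for E: E → B B and E → B g
  Overlap: { 'n' }
Conflict for E: E → x ) x and E → x L
  Overlap: { 'x' }
Conflict for B: B → n n x and B → B B
  Overlap: { 'n' }

Answer: Yes. E → B B / E → B g on { 'n' }; E → x ')' x / E → x L on { 'x' }; B → n n x / B → B B on { 'n' }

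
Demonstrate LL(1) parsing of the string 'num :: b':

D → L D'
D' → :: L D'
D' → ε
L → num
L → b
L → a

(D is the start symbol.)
LL(1) parsing maintains a stack (initially the start symbol over $) and the input. At each step: if the stack top is a terminal, match it against the current input token; if it is a non-terminal N, replace it with the RHS of M[N, lookahead] (the unique production whose predict set contains the lookahead).

Stack is shown with the top on the left.

Stack      Input       Action
-----------------------------
D $        num :: b $  output D → L D'
L D' $     num :: b $  output L → num
num D' $   num :: b $  match 'num'
D' $       :: b $      output D' → :: L D'
:: L D' $  :: b $      match '::'
L D' $     b $         output L → b
b D' $     b $         match 'b'
D' $       $           output D' → ε
$          $           accept

The string is accepted.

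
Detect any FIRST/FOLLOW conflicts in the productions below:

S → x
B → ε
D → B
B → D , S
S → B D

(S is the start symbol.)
Nullable non-terminals: B, D, S.
FIRST sets used below: FIRST(D) = { ',', ε }, FIRST(B) = { ',', ε }

B: nullable alternative(s) B → ε; FOLLOW(B) = { $, ',' }
  B → ε: FIRST \ {ε} = { } — this is the only nullable alternative, skip
  B → D , S: FIRST \ {ε} = { ',' } — overlaps FOLLOW(B) on { ',' }: CONFLICT
D has a nullable alternative but only one production, so nothing to check.

S: nullable alternative(s) S → B D; FOLLOW(S) = { $, ',' }
  S → x: FIRST \ {ε} = { 'x' } — disjoint from FOLLOW(S)
  S → B D: FIRST \ {ε} = { ',' } — this is the only nullable alternative, skip

So the grammar has 1 FIRST/FOLLOW conflict (marked CONFLICT above).

Answer: Yes. B → D ',' S with FOLLOW(B) on { ',' }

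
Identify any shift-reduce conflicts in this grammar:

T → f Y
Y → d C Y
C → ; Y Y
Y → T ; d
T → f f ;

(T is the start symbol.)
No shift-reduce conflicts

A shift-reduce conflict occurs when an LR(0) state has both:
  - a complete (reduce) item [A → α .] (dot at the end), and
  - a shift item [B → β . c γ] (dot before a terminal).

Augment with T' → T and build the canonical LR(0) collection (I0 = CLOSURE({[T' → . T]}), then GOTO on every symbol after a dot until no new states appear). It has 15 states:
  I0: { [T → . f Y], [T → . f f ;], [T' → . T] }  — shift
  I1: { [T' → T .] }  — accept
  I2: { [T → . f Y], [T → . f f ;], [T → f . Y], [T → f . f ;], [Y → . T ; d], [Y → . d C Y] }  — shift
  I3: { [Y → T . ; d] }  — shift
  I4: { [T → f Y .] }  — reduce
  I5: { [C → . ; Y Y], [Y → d . C Y] }  — shift
  I6: { [T → . f Y], [T → . f f ;], [T → f . Y], [T → f . f ;], [T → f f . ;], [Y → . T ; d], [Y → . d C Y] }  — shift
  I7: { [T → f f ; .] }  — reduce
  I8: { [C → ; . Y Y], [T → . f Y], [T → . f f ;], [Y → . T ; d], [Y → . d C Y] }  — shift
  I9: { [T → . f Y], [T → . f f ;], [Y → . T ; d], [Y → . d C Y], [Y → d C . Y] }  — shift
  I10: { [Y → d C Y .] }  — reduce
  I11: { [C → ; Y . Y], [T → . f Y], [T → . f f ;], [Y → . T ; d], [Y → . d C Y] }  — shift
  I12: { [C → ; Y Y .] }  — reduce
  I13: { [Y → T ; . d] }  — shift
  I14: { [Y → T ; d .] }  — reduce

No state contains both a complete item and a shift item.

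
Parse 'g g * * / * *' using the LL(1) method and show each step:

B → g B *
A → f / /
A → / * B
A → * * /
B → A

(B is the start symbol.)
LL(1) parsing maintains a stack (initially the start symbol over $) and the input. At each step: if the stack top is a terminal, match it against the current input token; if it is a non-terminal N, replace it with the RHS of M[N, lookahead] (the unique production whose predict set contains the lookahead).

Stack is shown with the top on the left.

Stack        Input            Action
------------------------------------
B $          g g * * / * * $  output B → g B *
g B * $      g g * * / * * $  match 'g'
B * $        g * * / * * $    output B → g B *
g B * * $    g * * / * * $    match 'g'
B * * $      * * / * * $      output B → A
A * * $      * * / * * $      output A → * * /
* * / * * $  * * / * * $      match '*'
* / * * $    * / * * $        match '*'
/ * * $      / * * $          match '/'
* * $        * * $            match '*'
* $          * $              match '*'
$            $                accept

The string is accepted.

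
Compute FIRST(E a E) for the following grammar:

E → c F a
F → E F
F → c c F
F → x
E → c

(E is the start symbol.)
{ 'c' }

FIRST sets of the non-terminals involved (from the grammar, by fixed-point iteration):
  FIRST(E) = { 'c' }

To compute FIRST(E a E), process the symbols left to right:
Symbol E is a non-terminal. Add FIRST(E) \ {ε} = { 'c' }
E is not nullable (ε ∉ FIRST(E)), so stop here.
FIRST(E a E) = { 'c' }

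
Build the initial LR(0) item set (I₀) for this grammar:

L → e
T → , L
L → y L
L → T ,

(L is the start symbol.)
{ [L → . T ,], [L → . e], [L → . y L], [L' → . L], [T → . , L] }

First, augment the grammar with L' → L
I₀ = CLOSURE({ [L' → . L] }):
  [L' → . L] has the dot before L: add [L → . e], [L → . y L], [L → . T ,]
  [L → . T ,] has the dot before T: add [T → . , L]
No further items can be added.

I₀ = { [L → . T ,], [L → . e], [L → . y L], [L' → . L], [T → . , L] }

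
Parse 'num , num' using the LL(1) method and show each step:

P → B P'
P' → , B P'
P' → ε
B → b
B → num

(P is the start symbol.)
Stack is shown with the top on the left.

Stack     Input        Action
-----------------------------
P $       num , num $  output P → B P'
B P' $    num , num $  output B → num
num P' $  num , num $  match 'num'
P' $      , num $      output P' → , B P'
, B P' $  , num $      match ','
B P' $    num $        output B → num
num P' $  num $        match 'num'
P' $      $            output P' → ε
$         $            accept

The string is accepted.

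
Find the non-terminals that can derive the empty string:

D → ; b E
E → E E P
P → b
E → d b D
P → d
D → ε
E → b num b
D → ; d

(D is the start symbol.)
A non-terminal is nullable if it can derive ε (the empty string): either it has an ε-production, or it has a production whose right-hand side consists entirely of nullable non-terminals.

ε-productions: D → ε
So D is immediately nullable.
No further non-terminal can be added: every production for the remaining non-terminals contains a terminal or a non-nullable non-terminal.
Nullable = { 'D' }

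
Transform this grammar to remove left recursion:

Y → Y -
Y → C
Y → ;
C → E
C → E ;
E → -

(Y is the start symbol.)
Y → C Y'
Y → ; Y'
Y' → - Y'
Y' → ε
C → E
C → E ;
E → -

Y is directly left-recursive. The standard transformation for
  A → A α₁ | ... | A α_m | β₁ | ... | β_n
is
  A  → β₁ A' | ... | β_n A'
  A' → α₁ A' | ... | α_m A' | ε

Y → C becomes Y → C Y'
Y → ; becomes Y → ; Y'
Y → Y - becomes Y' → - Y'
Add Y' → ε

Productions for other non-terminals are unchanged:
  C → E
  C → E ;
  E → -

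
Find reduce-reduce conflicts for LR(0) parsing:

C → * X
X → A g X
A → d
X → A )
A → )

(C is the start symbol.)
No reduce-reduce conflicts

Augment with C' → C and build the canonical LR(0) collection (I0 = CLOSURE({[C' → . C]}), then GOTO on every symbol after a dot until no new states appear). It has 10 states:
  I0: { [C → . * X], [C' → . C] }  — shift
  I1: { [A → . )], [A → . d], [C → * . X], [X → . A )], [X → . A g X] }  — shift
  I2: { [C' → C .] }  — accept
  I3: { [A → ) .] }  — reduce
  I4: { [X → A . )], [X → A . g X] }  — shift
  I5: { [C → * X .] }  — reduce
  I6: { [A → d .] }  — reduce
  I7: { [X → A ) .] }  — reduce
  I8: { [A → . )], [A → . d], [X → . A )], [X → . A g X], [X → A g . X] }  — shift
  I9: { [X → A g X .] }  — reduce

No state contains more than one complete item.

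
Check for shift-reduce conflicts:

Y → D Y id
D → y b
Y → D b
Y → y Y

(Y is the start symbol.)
A shift-reduce conflict occurs when an LR(0) state has both:
  - a complete (reduce) item [A → α .] (dot at the end), and
  - a shift item [B → β . c γ] (dot before a terminal).

Augment with Y' → Y and build the canonical LR(0) collection (I0 = CLOSURE({[Y' → . Y]}), then GOTO on every symbol after a dot until no new states appear). It has 9 states:
  I0: { [D → . y b], [Y → . D Y id], [Y → . D b], [Y → . y Y], [Y' → . Y] }  — shift
  I1: { [D → . y b], [Y → . D Y id], [Y → . D b], [Y → . y Y], [Y → D . Y id], [Y → D . b] }  — shift
  I2: { [Y' → Y .] }  — accept
  I3: { [D → . y b], [D → y . b], [Y → . D Y id], [Y → . D b], [Y → . y Y], [Y → y . Y] }  — shift
  I4: { [Y → y Y .] }  — reduce
  I5: { [D → y b .] }  — reduce
  I6: { [Y → D Y . id] }  — shift
  I7: { [Y → D b .] }  — reduce
  I8: { [Y → D Y id .] }  — reduce

No state contains both a complete item and a shift item.

Answer: No shift-reduce conflicts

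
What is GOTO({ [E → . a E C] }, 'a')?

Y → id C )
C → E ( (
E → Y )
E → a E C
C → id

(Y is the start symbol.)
{ [E → . Y )], [E → . a E C], [E → a . E C], [Y → . id C )] }

GOTO(I, 'a') = CLOSURE({ [A → αX.β] : [A → α.Xβ] ∈ I, X = 'a' })

Items with dot before 'a', with the dot advanced:
  [E → . a E C] → [E → a . E C]
Closure of the advanced items:
  [E → a . E C] has the dot before E: add [E → . Y )], [E → . a E C]
  [E → . Y )] has the dot before Y: add [Y → . id C )]

GOTO = { [E → . Y )], [E → . a E C], [E → a . E C], [Y → . id C )] }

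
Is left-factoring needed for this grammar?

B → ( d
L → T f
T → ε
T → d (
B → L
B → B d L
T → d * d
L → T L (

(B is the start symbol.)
Yes, L has productions with common prefix 'T'; T has productions with common prefix 'd'

Left-factoring is needed when two productions for the same non-terminal
share a common prefix on the right-hand side.

Productions for B:
  B → ( d
  B → L
  B → B d L
Productions for L:
  L → T f
  L → T L (
Productions for T:
  T → ε
  T → d (
  T → d * d

Found common prefix 'T' in productions for L
Found common prefix 'd' in productions for T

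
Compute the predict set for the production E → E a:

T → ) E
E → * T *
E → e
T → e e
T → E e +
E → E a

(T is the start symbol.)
{ '*', 'e' }

PREDICT(E → E a) = (FIRST(RHS) \ {ε}) ∪ (FOLLOW(E) if ε ∈ FIRST(RHS), i.e. RHS ⇒* ε)
FIRST(E) = { '*', 'e' }
FIRST(E a) = { '*', 'e' }
ε ∉ FIRST(E a), so FOLLOW(E) is not added.
PREDICT(E → E a) = { '*', 'e' }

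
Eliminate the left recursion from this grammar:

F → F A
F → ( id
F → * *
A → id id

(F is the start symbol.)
F is directly left-recursive. The standard transformation for
  A → A α₁ | ... | A α_m | β₁ | ... | β_n
is
  A  → β₁ A' | ... | β_n A'
  A' → α₁ A' | ... | α_m A' | ε

F → ( id becomes F → ( id F'
F → * * becomes F → * * F'
F → F A becomes F' → A F'
Add F' → ε

Productions for other non-terminals are unchanged:
  A → id id

Resulting grammar:
F → ( id F'
F → * * F'
F' → A F'
F' → ε
A → id id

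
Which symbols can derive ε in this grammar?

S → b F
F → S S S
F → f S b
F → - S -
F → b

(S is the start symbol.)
None

There are no ε-productions, so no non-terminal can derive ε.
No non-terminals are nullable.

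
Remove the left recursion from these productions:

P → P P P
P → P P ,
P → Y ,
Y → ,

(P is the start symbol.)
P is directly left-recursive. The standard transformation for
  A → A α₁ | ... | A α_m | β₁ | ... | β_n
is
  A  → β₁ A' | ... | β_n A'
  A' → α₁ A' | ... | α_m A' | ε

P → Y , becomes P → Y , P'
P → P P P becomes P' → P P P'
P → P P , becomes P' → P , P'
Add P' → ε

Productions for other non-terminals are unchanged:
  Y → ,

Resulting grammar:
P → Y , P'
P' → P P P'
P' → P , P'
P' → ε
Y → ,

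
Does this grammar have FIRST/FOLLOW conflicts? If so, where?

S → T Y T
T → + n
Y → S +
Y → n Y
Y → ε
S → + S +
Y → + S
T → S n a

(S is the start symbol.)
Yes. Y → S '+' with FOLLOW(Y) on { '+' }; Y → '+' S with FOLLOW(Y) on { '+' }

Nullable non-terminals: Y.
FIRST sets used below: FIRST(S) = { '+' }

Y: nullable alternative(s) Y → ε; FOLLOW(Y) = { '+' }
  Y → S +: FIRST \ {ε} = { '+' } — overlaps FOLLOW(Y) on { '+' }: CONFLICT
  Y → n Y: FIRST \ {ε} = { 'n' } — disjoint from FOLLOW(Y)
  Y → ε: FIRST \ {ε} = { } — this is the only nullable alternative, skip
  Y → + S: FIRST \ {ε} = { '+' } — overlaps FOLLOW(Y) on { '+' }: CONFLICT

S, T have no nullable alternative, so no FIRST/FOLLOW check is needed there.

So the grammar has 2 FIRST/FOLLOW conflicts (marked CONFLICT above).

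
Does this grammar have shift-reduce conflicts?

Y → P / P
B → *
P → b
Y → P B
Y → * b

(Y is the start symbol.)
No shift-reduce conflicts

A shift-reduce conflict occurs when an LR(0) state has both:
  - a complete (reduce) item [A → α .] (dot at the end), and
  - a shift item [B → β . c γ] (dot before a terminal).

Augment with Y' → Y and build the canonical LR(0) collection (I0 = CLOSURE({[Y' → . Y]}), then GOTO on every symbol after a dot until no new states appear). It has 10 states:
  I0: { [P → . b], [Y → . * b], [Y → . P / P], [Y → . P B], [Y' → . Y] }  — shift
  I1: { [Y → * . b] }  — shift
  I2: { [B → . *], [Y → P . / P], [Y → P . B] }  — shift
  I3: { [Y' → Y .] }  — accept
  I4: { [P → b .] }  — reduce
  I5: { [B → * .] }  — reduce
  I6: { [P → . b], [Y → P / . P] }  — shift
  I7: { [Y → P B .] }  — reduce
  I8: { [Y → P / P .] }  — reduce
  I9: { [Y → * b .] }  — reduce

No state contains both a complete item and a shift item.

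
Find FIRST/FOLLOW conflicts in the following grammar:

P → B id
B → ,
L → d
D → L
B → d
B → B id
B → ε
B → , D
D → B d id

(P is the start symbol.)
Yes. B → d with FOLLOW(B) on { 'd' }; B → B id with FOLLOW(B) on { 'd', 'id' }

Nullable non-terminals: B.
FIRST sets used below: FIRST(B) = { ',', 'd', 'id', ε }

B: nullable alternative(s) B → ε; FOLLOW(B) = { 'd', 'id' }
  B → ,: FIRST \ {ε} = { ',' } — disjoint from FOLLOW(B)
  B → d: FIRST \ {ε} = { 'd' } — overlaps FOLLOW(B) on { 'd' }: CONFLICT
  B → B id: FIRST \ {ε} = { ',', 'd', 'id' } — overlaps FOLLOW(B) on { 'd', 'id' }: CONFLICT
  B → ε: FIRST \ {ε} = { } — this is the only nullable alternative, skip
  B → , D: FIRST \ {ε} = { ',' } — disjoint from FOLLOW(B)

D, L, P have no nullable alternative, so no FIRST/FOLLOW check is needed there.

So the grammar has 2 FIRST/FOLLOW conflicts (marked CONFLICT above).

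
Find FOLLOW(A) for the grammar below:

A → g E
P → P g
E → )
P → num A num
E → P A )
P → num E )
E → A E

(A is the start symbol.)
To compute FOLLOW(A), find every occurrence of A on a right-hand side N → α A β: add FIRST(β) \ {ε}, and if β is empty or nullable also add FOLLOW(N). Iterate to a fixed point.

A is the start symbol, so $ ∈ FOLLOW(A).
In P → num A num: A is followed by num, add FIRST(num) \ {ε} = { 'num' }
In E → P A ): A is followed by ')', add FIRST(')') \ {ε} = { ')' }
In E → A E: A is followed by E, add FIRST(E) \ {ε} = { ')', 'g', 'num' }

Taking the union: FOLLOW(A) = { $, ')', 'g', 'num' }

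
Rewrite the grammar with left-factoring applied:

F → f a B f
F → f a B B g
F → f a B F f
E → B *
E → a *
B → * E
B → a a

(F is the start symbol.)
F → f a B F'
F' → f
F' → B g
F' → F f
E → B *
E → a *
B → * E
B → a a

Left-factoring transforms A → αβ₁ | αβ₂ into A → αA' and A' → β₁ | β₂
(α is the longest common prefix among the alternatives). Repeat until
no nonterminal has two alternatives with a common prefix.

Round 1: F has alternatives sharing prefix 'f a B'. Introduce F': F → f a B F'
  Add: F' → f
  Add: F' → B g
  Add: F' → F f

No remaining common prefixes — done.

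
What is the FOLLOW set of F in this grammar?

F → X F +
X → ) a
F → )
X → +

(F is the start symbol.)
To compute FOLLOW(F), find every occurrence of F on a right-hand side N → α F β: add FIRST(β) \ {ε}, and if β is empty or nullable also add FOLLOW(N). Iterate to a fixed point.

F is the start symbol, so $ ∈ FOLLOW(F).
In F → X F +: F is followed by '+', add FIRST('+') \ {ε} = { '+' }

Taking the union: FOLLOW(F) = { $, '+' }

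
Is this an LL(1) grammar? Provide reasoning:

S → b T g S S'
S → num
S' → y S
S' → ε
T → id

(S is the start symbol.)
No. Predict set conflict for S': { 'y' }

Relevant sets:
  FOLLOW(S') = { $, 'y' }

For S:
  PREDICT(S → b T g S S') = { 'b' }
  PREDICT(S → num) = { 'num' }
For S':
  PREDICT(S' → y S) = { 'y' }
  PREDICT(S' → ε) = { $, 'y' }
T has a single production, so nothing to check there.

Conflict found: Predict set conflict for S': { 'y' }
The grammar is NOT LL(1).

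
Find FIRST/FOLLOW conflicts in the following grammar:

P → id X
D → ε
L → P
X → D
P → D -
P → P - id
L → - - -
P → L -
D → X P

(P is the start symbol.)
A FIRST/FOLLOW conflict occurs when a non-terminal N has a nullable alternative N → β (β ⇒* ε) and another alternative N → α with FIRST(α) ∩ FOLLOW(N) ≠ ∅: on such a lookahead the parser cannot decide between expanding α and letting N vanish via β.

Nullable non-terminals: D, X.
FIRST sets used below: FIRST(X) = { '-', 'id', ε }, FIRST(P) = { '-', 'id' }

D: nullable alternative(s) D → ε; FOLLOW(D) = { $, '-', 'id' }
  D → ε: FIRST \ {ε} = { } — this is the only nullable alternative, skip
  D → X P: FIRST \ {ε} = { '-', 'id' } — overlaps FOLLOW(D) on { '-', 'id' }: CONFLICT
X has a nullable alternative but only one production, so nothing to check.

L, P have no nullable alternative, so no FIRST/FOLLOW check is needed there.

So the grammar has 1 FIRST/FOLLOW conflict (marked CONFLICT above).

Answer: Yes. D → X P with FOLLOW(D) on { '-', 'id' }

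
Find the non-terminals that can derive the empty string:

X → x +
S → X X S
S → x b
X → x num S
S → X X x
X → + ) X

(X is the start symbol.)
None

A non-terminal is nullable if it can derive ε (the empty string): either it has an ε-production, or it has a production whose right-hand side consists entirely of nullable non-terminals.

There are no ε-productions, so no non-terminal can derive ε.
No non-terminals are nullable.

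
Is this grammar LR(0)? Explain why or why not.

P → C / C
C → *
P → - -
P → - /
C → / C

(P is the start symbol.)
Augment with P' → P and build the canonical LR(0) collection (I0 = CLOSURE({[P' → . P]}), then GOTO on every symbol after a dot until no new states appear). It has 11 states:
  I0: { [C → . *], [C → . / C], [P → . - -], [P → . - /], [P → . C / C], [P' → . P] }  — shift
  I1: { [C → * .] }  — reduce
  I2: { [P → - . -], [P → - . /] }  — shift
  I3: { [C → . *], [C → . / C], [C → / . C] }  — shift
  I4: { [P → C . / C] }  — shift
  I5: { [P' → P .] }  — accept
  I6: { [C → . *], [C → . / C], [P → C / . C] }  — shift
  I7: { [P → C / C .] }  — reduce
  I8: { [C → / C .] }  — reduce
  I9: { [P → - - .] }  — reduce
  I10: { [P → - / .] }  — reduce

Every state is either a pure shift/goto state or contains exactly one complete item and nothing to shift — no conflicts. The grammar is LR(0).

Answer: Yes, the grammar is LR(0)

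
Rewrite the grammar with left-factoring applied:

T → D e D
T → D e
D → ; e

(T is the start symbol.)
Left-factoring transforms A → αβ₁ | αβ₂ into A → αA' and A' → β₁ | β₂
(α is the longest common prefix among the alternatives). Repeat until
no nonterminal has two alternatives with a common prefix.

Round 1: T has alternatives sharing prefix 'D e'. Introduce T': T → D e T'
  Add: T' → D
  Add: T' → ε

No remaining common prefixes — done.

Resulting grammar:
T → D e T'
T' → D
T' → ε
D → ; e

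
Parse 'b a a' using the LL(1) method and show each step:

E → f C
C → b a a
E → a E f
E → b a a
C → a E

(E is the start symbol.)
Stack is shown with the top on the left.

Stack    Input    Action
------------------------
E $      b a a $  output E → b a a
b a a $  b a a $  match 'b'
a a $    a a $    match 'a'
a $      a $      match 'a'
$        $        accept

The string is accepted.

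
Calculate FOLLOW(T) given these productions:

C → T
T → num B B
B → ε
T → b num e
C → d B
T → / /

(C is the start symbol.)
To compute FOLLOW(T), find every occurrence of T on a right-hand side N → α T β: add FIRST(β) \ {ε}, and if β is empty or nullable also add FOLLOW(N). Iterate to a fixed point.

In C → T: T is at the end, add FOLLOW(C)

The FOLLOW sets referred to above (computed the same way, to a fixed point):
  FOLLOW(C) = { $ }

Taking the union: FOLLOW(T) = { $ }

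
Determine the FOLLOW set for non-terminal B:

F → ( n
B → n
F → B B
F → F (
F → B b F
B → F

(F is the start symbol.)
To compute FOLLOW(B), find every occurrence of B on a right-hand side N → α B β: add FIRST(β) \ {ε}, and if β is empty or nullable also add FOLLOW(N). Iterate to a fixed point.

In F → B B: B is followed by B, add FIRST(B) \ {ε} = { '(', 'n' }
In F → B B: B is at the end, add FOLLOW(F)
In F → B b F: B is followed by b F, add FIRST(b F) \ {ε} = { 'b' }

The FOLLOW sets referred to above (computed the same way, to a fixed point):
  FOLLOW(F) = { $, '(', 'b', 'n' }

Taking the union: FOLLOW(B) = { $, '(', 'b', 'n' }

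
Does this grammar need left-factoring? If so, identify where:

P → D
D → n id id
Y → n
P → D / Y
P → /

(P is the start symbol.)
Left-factoring is needed when two productions for the same non-terminal
share a common prefix on the right-hand side.

Productions for P:
  P → D
  P → D / Y
  P → /

Found common prefix 'D' in productions for P

Answer: Yes, P has productions with common prefix 'D'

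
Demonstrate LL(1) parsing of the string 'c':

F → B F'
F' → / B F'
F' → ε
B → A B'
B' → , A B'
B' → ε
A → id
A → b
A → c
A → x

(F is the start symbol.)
LL(1) parsing maintains a stack (initially the start symbol over $) and the input. At each step: if the stack top is a terminal, match it against the current input token; if it is a non-terminal N, replace it with the RHS of M[N, lookahead] (the unique production whose predict set contains the lookahead).

Stack is shown with the top on the left.

Stack      Input  Action
------------------------
F $        c $    output F → B F'
B F' $     c $    output B → A B'
A B' F' $  c $    output A → c
c B' F' $  c $    match 'c'
B' F' $    $      output B' → ε
F' $       $      output F' → ε
$          $      accept

The string is accepted.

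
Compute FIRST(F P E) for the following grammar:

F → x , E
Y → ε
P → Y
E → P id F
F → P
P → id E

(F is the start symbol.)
FIRST sets of the non-terminals involved (from the grammar, by fixed-point iteration):
  FIRST(F) = { 'id', 'x', ε }
  FIRST(P) = { 'id', ε }
  FIRST(E) = { 'id' }

To compute FIRST(F P E), process the symbols left to right:
Symbol F is a non-terminal. Add FIRST(F) \ {ε} = { 'id', 'x' }
F is nullable (ε ∈ FIRST(F)), continue to the next symbol.
Symbol P is a non-terminal. Add FIRST(P) \ {ε} = { 'id' }
P is nullable (ε ∈ FIRST(P)), continue to the next symbol.
Symbol E is a non-terminal. Add FIRST(E) \ {ε} = { 'id' }
E is not nullable (ε ∉ FIRST(E)), so stop here.
FIRST(F P E) = { 'id', 'x' }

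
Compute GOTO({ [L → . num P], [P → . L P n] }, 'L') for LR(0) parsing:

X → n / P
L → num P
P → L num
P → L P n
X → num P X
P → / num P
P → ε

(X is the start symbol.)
{ [L → . num P], [P → . / num P], [P → . L P n], [P → . L num], [P → .], [P → L . P n] }

GOTO(I, 'L') = CLOSURE({ [A → αX.β] : [A → α.Xβ] ∈ I, X = 'L' })

Items with dot before 'L', with the dot advanced:
  [P → . L P n] → [P → L . P n]
Closure of the advanced items:
  [P → L . P n] has the dot before P: add [P → . L num], [P → . L P n], [P → . / num P], [P → .]
  [P → . L num] has the dot before L: add [L → . num P]

GOTO = { [L → . num P], [P → . / num P], [P → . L P n], [P → . L num], [P → .], [P → L . P n] }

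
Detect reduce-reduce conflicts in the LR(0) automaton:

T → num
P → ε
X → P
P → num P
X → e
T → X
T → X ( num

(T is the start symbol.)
Yes — I5: [P → .] vs [T → num .]

A reduce-reduce conflict occurs when an LR(0) state has two complete items [A → α .] and [B → β .] — both call for a reduction, and with no lookahead the parser cannot choose between them.

Augment with T' → T and build the canonical LR(0) collection (I0 = CLOSURE({[T' → . T]}), then GOTO on every symbol after a dot until no new states appear). It has 10 states:
  I0: { [P → . num P], [P → .], [T → . X ( num], [T → . X], [T → . num], [T' → . T], [X → . P], [X → . e] }  — shift, reduce
  I1: { [X → P .] }  — reduce
  I2: { [T' → T .] }  — accept
  I3: { [T → X . ( num], [T → X .] }  — shift, reduce
  I4: { [X → e .] }  — reduce
  I5: { [P → . num P], [P → .], [P → num . P], [T → num .] }  — shift, 2 reduces
  I6: { [P → num P .] }  — reduce
  I7: { [P → . num P], [P → .], [P → num . P] }  — shift, reduce
  I8: { [T → X ( . num] }  — shift
  I9: { [T → X ( num .] }  — reduce

I5 contains complete items [P → .], [T → num .] — reduce-reduce conflict.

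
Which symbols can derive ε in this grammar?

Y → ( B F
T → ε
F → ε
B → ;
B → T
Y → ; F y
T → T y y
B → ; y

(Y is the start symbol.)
{ 'B', 'F', 'T' }

A non-terminal is nullable if it can derive ε (the empty string): either it has an ε-production, or it has a production whose right-hand side consists entirely of nullable non-terminals.

ε-productions: T → ε, F → ε
So T, F are immediately nullable.
B → T: every symbol on the right is nullable, so B is nullable too.
No further non-terminal can be added: every production for the remaining non-terminals contains a terminal or a non-nullable non-terminal.
Nullable = { 'B', 'F', 'T' }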